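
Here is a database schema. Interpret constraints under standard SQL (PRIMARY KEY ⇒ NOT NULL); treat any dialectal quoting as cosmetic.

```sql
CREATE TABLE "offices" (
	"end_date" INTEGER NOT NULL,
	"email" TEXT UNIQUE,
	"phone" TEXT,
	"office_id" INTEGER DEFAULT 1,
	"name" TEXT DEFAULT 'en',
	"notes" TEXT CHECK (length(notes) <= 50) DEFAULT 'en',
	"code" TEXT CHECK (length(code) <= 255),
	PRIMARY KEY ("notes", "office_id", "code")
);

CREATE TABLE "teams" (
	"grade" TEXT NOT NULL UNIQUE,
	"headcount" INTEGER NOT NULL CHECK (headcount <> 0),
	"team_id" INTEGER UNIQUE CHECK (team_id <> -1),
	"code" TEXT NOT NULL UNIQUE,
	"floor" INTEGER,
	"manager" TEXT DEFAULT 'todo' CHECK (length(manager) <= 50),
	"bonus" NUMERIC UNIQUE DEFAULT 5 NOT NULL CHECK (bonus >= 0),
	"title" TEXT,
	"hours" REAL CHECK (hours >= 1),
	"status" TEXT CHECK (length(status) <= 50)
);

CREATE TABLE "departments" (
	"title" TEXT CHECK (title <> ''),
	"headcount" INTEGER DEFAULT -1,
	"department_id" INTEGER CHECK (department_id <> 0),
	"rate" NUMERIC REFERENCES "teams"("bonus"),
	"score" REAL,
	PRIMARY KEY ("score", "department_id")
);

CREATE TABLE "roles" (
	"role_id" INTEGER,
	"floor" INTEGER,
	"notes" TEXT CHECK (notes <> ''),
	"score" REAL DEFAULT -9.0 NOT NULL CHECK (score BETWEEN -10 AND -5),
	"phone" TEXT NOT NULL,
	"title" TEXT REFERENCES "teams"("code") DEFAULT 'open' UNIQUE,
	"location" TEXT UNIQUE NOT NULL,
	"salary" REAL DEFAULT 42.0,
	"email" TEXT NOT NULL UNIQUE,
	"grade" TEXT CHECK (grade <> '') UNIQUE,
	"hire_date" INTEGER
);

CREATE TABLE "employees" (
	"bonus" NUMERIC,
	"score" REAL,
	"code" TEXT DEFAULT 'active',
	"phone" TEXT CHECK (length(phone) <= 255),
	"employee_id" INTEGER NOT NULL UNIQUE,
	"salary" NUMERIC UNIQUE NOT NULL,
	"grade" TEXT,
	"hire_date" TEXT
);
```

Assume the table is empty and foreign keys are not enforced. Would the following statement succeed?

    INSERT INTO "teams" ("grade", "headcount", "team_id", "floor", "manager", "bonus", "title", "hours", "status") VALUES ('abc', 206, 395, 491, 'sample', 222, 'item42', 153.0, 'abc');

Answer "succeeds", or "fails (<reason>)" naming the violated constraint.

fails (NOT NULL on code)

code is omitted from the column list and has no DEFAULT, so it would receive NULL.
But code is declared NOT NULL.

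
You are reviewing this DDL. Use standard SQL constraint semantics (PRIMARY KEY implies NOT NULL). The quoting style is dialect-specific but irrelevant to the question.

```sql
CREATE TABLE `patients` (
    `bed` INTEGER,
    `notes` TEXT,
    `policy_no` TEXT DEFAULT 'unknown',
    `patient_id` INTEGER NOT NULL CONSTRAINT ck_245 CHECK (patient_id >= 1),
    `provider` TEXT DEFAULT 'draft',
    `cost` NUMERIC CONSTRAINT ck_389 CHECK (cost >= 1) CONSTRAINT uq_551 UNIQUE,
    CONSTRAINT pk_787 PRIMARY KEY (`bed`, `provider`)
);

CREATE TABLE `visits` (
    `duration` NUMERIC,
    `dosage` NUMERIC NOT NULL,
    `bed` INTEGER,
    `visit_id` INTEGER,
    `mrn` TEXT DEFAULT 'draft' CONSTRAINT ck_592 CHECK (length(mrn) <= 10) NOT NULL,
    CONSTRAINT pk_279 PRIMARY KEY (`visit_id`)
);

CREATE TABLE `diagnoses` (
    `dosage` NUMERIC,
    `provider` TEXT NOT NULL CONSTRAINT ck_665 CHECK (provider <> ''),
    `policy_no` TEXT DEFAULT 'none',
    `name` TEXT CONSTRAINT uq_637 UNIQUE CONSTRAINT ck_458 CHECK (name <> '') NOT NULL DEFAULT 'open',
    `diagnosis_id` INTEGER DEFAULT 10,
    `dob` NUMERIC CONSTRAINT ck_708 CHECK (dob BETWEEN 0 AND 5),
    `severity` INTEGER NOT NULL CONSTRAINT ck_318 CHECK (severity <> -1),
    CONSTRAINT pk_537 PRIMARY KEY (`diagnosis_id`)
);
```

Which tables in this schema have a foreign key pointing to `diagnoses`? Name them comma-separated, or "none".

none

No REFERENCES clause anywhere in the schema names diagnoses.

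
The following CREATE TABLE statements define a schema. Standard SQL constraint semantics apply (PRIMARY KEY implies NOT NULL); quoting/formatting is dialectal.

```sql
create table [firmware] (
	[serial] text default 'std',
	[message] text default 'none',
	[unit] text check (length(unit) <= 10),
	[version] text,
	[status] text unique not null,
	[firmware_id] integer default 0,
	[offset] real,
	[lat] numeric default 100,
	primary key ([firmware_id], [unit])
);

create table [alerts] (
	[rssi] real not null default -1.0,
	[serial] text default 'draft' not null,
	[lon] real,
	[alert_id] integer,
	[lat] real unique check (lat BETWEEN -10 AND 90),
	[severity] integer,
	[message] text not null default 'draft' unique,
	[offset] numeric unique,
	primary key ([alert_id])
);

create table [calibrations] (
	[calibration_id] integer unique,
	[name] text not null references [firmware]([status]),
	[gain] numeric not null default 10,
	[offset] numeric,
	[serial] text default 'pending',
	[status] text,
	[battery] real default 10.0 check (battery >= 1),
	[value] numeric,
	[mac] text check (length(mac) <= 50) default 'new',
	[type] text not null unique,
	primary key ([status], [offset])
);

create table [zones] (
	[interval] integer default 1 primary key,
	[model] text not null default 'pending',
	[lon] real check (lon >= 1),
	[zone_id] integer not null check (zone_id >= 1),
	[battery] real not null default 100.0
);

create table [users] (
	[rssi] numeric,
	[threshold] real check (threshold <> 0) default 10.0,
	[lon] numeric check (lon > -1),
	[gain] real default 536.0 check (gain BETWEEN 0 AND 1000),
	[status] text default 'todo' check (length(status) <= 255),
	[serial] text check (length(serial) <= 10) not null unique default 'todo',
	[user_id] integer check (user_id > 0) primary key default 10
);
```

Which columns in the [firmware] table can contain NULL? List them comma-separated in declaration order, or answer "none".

- serial: DEFAULT only fills an omitted column; an explicit NULL is still allowed → nullable.
- message: DEFAULT only fills an omitted column; an explicit NULL is still allowed → nullable.
- unit: part of the PRIMARY KEY, which implies NOT NULL → not nullable.
- version: no NOT NULL constraint applies → nullable.
- status: declared NOT NULL → not nullable.
- firmware_id: part of the PRIMARY KEY, which implies NOT NULL → not nullable.
- offset: no NOT NULL constraint applies → nullable.
- lat: DEFAULT only fills an omitted column; an explicit NULL is still allowed → nullable.

serial, message, version, offset, lat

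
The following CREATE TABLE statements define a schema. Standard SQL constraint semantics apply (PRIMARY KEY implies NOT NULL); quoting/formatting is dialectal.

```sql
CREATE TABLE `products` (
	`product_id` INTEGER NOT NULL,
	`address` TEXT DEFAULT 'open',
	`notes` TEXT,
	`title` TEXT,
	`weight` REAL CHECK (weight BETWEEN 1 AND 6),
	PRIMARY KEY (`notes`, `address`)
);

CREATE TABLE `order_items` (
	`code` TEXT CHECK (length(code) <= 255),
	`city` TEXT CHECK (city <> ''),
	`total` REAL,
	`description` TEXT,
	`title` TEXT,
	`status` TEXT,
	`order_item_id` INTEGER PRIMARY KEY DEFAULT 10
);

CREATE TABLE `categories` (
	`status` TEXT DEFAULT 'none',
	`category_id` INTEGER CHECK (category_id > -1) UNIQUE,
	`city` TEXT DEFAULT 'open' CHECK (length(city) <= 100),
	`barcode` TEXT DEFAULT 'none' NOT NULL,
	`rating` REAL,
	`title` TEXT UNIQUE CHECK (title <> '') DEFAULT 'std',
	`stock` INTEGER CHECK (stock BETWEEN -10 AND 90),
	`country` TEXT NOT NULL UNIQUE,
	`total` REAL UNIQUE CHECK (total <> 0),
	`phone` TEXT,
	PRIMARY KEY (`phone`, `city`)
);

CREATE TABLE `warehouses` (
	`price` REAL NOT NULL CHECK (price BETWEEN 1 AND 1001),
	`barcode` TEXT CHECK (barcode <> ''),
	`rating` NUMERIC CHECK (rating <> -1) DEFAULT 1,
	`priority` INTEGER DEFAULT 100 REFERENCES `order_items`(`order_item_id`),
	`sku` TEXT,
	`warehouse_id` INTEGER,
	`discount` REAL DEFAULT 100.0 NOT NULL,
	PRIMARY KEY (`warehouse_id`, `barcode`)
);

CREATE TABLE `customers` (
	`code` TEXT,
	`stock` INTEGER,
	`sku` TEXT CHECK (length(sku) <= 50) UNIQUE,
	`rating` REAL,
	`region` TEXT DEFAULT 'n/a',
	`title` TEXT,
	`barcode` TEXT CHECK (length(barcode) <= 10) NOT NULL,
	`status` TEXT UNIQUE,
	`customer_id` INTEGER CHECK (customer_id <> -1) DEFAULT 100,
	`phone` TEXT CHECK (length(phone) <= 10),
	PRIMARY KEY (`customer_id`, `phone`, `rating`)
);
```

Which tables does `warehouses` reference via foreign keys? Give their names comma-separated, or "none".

order_items

- priority REFERENCES order_items(order_item_id).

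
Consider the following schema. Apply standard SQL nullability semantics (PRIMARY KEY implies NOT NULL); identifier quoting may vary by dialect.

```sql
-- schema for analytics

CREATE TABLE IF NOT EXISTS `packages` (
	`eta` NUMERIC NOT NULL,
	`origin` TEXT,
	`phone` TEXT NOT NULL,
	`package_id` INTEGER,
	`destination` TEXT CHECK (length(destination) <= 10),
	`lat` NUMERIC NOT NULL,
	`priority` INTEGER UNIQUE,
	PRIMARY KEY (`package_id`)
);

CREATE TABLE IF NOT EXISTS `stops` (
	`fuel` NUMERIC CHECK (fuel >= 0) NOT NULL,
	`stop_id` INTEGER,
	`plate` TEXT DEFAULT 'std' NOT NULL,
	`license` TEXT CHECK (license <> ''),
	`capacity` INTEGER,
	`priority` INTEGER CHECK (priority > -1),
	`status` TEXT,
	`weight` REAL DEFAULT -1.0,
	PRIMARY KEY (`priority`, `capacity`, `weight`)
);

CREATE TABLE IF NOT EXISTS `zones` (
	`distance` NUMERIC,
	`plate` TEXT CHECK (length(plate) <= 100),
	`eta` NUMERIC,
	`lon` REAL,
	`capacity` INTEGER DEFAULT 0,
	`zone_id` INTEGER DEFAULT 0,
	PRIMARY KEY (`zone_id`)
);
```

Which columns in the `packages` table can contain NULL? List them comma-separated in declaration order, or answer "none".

origin, destination, priority

- eta: declared NOT NULL → not nullable.
- origin: no NOT NULL constraint applies → nullable.
- phone: declared NOT NULL → not nullable.
- package_id: part of the PRIMARY KEY, which implies NOT NULL → not nullable.
- destination: CHECK does not forbid NULL (a CHECK constraint passes when its expression is NULL) → nullable.
- lat: declared NOT NULL → not nullable.
- priority: UNIQUE does not imply NOT NULL → nullable.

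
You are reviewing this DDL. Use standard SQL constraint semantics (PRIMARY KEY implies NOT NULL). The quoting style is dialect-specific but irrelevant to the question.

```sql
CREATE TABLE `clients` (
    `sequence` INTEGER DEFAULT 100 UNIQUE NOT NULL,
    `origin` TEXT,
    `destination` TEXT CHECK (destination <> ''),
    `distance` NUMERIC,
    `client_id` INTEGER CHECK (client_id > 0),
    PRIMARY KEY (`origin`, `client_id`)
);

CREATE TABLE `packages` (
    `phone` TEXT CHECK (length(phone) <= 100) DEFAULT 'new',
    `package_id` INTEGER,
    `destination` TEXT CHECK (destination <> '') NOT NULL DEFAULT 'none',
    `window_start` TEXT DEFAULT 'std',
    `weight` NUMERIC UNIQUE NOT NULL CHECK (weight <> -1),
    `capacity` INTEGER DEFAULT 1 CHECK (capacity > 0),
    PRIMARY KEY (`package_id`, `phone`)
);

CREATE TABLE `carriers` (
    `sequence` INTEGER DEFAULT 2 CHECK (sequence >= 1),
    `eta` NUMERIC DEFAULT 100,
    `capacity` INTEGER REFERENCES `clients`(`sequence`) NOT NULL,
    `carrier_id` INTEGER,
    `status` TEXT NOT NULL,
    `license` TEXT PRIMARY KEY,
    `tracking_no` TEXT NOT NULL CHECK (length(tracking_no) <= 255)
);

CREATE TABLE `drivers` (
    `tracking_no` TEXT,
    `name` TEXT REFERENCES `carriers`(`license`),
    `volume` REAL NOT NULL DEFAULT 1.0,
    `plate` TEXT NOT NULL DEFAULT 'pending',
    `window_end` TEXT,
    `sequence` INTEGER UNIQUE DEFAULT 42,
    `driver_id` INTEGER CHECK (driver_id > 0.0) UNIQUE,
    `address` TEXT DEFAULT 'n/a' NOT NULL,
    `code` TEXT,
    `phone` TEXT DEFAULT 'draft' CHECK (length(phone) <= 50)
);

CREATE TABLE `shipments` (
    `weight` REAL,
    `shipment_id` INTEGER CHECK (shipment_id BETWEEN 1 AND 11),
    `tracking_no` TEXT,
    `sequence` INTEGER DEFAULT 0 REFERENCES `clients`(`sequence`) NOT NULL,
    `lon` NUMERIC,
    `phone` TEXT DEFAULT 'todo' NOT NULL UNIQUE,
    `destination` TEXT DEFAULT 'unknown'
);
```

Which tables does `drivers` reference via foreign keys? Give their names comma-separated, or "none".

- name REFERENCES carriers(license).

carriers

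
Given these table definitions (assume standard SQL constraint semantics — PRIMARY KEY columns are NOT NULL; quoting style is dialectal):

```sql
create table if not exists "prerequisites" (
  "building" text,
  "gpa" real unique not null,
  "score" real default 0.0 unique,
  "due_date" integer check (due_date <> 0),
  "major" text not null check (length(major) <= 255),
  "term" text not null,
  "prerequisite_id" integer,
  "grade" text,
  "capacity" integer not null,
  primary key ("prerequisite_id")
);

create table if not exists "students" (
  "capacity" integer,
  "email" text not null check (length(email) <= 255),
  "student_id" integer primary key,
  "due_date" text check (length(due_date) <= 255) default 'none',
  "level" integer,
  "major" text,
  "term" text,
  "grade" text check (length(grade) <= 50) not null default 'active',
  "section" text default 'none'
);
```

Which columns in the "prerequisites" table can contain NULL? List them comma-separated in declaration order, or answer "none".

building, score, due_date, grade

- building: no NOT NULL constraint applies → nullable.
- gpa: declared NOT NULL → not nullable.
- score: UNIQUE does not imply NOT NULL → nullable.
- due_date: CHECK does not forbid NULL (a CHECK constraint passes when its expression is NULL) → nullable.
- major: declared NOT NULL → not nullable.
- term: declared NOT NULL → not nullable.
- prerequisite_id: part of the PRIMARY KEY, which implies NOT NULL → not nullable.
- grade: no NOT NULL constraint applies → nullable.
- capacity: declared NOT NULL → not nullable.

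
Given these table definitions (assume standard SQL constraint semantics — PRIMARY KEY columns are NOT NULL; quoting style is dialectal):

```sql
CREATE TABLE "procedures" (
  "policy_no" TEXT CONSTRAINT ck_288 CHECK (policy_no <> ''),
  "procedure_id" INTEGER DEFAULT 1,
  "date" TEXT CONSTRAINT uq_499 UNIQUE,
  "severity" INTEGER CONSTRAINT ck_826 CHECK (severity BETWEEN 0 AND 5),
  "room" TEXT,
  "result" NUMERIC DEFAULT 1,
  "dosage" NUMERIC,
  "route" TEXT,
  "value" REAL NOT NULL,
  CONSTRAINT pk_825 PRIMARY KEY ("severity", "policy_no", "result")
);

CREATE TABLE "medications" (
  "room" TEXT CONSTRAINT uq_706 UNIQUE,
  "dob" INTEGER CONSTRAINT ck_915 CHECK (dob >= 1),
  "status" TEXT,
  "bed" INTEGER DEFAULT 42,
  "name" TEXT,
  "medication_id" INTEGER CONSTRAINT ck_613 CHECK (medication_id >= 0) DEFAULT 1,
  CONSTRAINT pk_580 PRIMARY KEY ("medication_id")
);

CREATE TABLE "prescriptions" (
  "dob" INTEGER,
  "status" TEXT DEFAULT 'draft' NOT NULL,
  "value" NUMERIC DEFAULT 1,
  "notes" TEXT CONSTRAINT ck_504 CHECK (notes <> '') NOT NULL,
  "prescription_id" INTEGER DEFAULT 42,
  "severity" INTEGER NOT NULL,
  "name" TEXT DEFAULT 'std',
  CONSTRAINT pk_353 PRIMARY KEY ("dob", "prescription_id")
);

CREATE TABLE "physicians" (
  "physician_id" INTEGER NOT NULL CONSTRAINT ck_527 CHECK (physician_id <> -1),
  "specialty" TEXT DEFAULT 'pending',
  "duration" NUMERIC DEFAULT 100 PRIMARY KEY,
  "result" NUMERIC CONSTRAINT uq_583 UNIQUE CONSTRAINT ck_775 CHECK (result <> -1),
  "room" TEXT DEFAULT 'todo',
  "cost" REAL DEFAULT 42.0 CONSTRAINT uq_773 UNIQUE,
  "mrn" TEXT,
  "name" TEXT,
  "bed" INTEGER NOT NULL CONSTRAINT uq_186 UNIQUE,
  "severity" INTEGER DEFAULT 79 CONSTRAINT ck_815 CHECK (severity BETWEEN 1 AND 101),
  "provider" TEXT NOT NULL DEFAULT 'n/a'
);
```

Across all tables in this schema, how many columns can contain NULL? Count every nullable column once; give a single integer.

procedures: 5 nullable (procedure_id, date, room, dosage, route — PK (severity, policy_no, result) and explicit NOT NULL columns excluded).
medications: 5 nullable (room, dob, status, bed, name — PK (medication_id) and explicit NOT NULL columns excluded).
prescriptions: 2 nullable (value, name — PK (dob, prescription_id) and explicit NOT NULL columns excluded).
physicians: 7 nullable (specialty, result, room, cost, mrn, name, severity — PK (duration) and explicit NOT NULL columns excluded).
Total: 5 + 5 + 2 + 7 = 19.

19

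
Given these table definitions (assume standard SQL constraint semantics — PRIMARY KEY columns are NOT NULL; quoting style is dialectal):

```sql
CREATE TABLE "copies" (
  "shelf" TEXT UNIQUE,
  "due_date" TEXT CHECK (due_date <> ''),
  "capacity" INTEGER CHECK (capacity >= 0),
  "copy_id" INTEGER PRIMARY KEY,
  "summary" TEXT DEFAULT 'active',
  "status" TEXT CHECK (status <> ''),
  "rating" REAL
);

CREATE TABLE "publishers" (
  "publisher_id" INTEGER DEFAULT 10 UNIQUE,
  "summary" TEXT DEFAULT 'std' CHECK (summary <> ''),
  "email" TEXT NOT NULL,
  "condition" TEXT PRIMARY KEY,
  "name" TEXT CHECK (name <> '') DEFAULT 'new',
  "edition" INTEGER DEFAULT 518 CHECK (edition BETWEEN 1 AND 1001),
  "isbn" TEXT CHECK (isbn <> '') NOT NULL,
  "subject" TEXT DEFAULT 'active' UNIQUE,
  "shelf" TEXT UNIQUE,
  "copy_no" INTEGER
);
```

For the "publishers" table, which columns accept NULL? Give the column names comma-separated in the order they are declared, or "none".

- publisher_id: UNIQUE does not imply NOT NULL → nullable.
- summary: CHECK does not forbid NULL (a CHECK constraint passes when its expression is NULL) → nullable.
- email: declared NOT NULL → not nullable.
- condition: part of the PRIMARY KEY, which implies NOT NULL → not nullable.
- name: CHECK does not forbid NULL (a CHECK constraint passes when its expression is NULL) → nullable.
- edition: CHECK does not forbid NULL (a CHECK constraint passes when its expression is NULL) → nullable.
- isbn: declared NOT NULL → not nullable.
- subject: UNIQUE does not imply NOT NULL → nullable.
- shelf: UNIQUE does not imply NOT NULL → nullable.
- copy_no: no NOT NULL constraint applies → nullable.

publisher_id, summary, name, edition, subject, shelf, copy_no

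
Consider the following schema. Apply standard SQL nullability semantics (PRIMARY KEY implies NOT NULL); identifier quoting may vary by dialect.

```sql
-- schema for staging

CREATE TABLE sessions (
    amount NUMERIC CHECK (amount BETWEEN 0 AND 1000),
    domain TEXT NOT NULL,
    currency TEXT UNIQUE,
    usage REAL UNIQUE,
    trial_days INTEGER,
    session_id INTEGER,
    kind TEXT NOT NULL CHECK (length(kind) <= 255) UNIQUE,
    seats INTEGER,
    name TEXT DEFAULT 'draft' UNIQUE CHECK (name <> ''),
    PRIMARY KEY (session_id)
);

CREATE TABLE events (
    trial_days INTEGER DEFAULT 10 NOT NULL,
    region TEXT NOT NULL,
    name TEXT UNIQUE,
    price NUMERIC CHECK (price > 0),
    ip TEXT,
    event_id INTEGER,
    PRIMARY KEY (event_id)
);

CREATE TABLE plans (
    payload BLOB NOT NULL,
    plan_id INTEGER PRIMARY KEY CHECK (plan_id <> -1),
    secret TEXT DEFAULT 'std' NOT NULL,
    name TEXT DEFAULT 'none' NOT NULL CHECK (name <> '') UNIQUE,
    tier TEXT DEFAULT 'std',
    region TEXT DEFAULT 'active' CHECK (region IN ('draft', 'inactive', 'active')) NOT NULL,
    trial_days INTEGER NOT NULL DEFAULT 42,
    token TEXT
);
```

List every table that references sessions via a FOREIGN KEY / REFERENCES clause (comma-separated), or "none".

none

No REFERENCES clause anywhere in the schema names sessions.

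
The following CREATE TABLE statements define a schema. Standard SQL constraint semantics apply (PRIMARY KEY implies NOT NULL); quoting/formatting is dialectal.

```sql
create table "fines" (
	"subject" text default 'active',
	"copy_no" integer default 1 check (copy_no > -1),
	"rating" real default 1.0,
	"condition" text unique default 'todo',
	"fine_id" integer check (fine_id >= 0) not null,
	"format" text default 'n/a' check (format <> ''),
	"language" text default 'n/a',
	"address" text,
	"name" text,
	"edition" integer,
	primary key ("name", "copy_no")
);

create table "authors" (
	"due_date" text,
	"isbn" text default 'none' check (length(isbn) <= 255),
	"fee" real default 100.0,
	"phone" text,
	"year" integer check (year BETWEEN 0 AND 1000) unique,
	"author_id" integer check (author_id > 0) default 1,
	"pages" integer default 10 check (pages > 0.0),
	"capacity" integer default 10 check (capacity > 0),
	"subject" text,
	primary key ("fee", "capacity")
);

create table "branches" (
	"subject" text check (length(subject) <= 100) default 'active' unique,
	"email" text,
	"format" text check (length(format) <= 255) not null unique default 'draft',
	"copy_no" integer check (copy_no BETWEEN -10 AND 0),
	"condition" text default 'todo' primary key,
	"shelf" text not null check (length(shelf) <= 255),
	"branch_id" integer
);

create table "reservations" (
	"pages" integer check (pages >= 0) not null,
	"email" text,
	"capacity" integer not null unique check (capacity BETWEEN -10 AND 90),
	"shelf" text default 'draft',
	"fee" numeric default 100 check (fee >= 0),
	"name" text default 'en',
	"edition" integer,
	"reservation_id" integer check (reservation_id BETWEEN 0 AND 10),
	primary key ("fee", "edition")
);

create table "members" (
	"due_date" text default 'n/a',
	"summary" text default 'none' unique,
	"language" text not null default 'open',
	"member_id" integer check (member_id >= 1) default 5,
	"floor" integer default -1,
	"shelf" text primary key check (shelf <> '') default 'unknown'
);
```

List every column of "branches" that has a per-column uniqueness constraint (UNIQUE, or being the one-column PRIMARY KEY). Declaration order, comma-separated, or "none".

subject, format, condition

- subject: declared UNIQUE → unique.
- email: no UNIQUE or single-column PK constraint.
- format: declared UNIQUE → unique.
- copy_no: no UNIQUE or single-column PK constraint.
- condition: single-column PRIMARY KEY → unique.
- shelf: no UNIQUE or single-column PK constraint.
- branch_id: no UNIQUE or single-column PK constraint.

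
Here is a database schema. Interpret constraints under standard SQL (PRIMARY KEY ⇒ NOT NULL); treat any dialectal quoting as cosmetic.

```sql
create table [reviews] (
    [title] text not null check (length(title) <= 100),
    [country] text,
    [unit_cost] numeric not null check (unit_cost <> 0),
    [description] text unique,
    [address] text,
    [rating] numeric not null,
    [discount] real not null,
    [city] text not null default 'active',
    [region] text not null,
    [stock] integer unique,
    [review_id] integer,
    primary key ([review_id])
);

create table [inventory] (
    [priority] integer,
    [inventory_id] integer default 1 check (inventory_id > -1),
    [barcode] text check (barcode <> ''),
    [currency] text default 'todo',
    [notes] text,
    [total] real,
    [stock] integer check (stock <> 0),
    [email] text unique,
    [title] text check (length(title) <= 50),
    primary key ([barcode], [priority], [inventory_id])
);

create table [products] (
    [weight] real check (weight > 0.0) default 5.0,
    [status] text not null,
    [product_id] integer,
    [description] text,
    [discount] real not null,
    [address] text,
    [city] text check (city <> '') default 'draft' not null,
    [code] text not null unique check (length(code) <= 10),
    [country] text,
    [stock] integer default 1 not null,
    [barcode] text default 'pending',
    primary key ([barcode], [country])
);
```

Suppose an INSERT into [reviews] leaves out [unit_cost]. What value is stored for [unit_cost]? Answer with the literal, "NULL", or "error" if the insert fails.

unit_cost has no DEFAULT clause.
Omitting it would insert NULL, but it is declared NOT NULL, so the INSERT fails.

error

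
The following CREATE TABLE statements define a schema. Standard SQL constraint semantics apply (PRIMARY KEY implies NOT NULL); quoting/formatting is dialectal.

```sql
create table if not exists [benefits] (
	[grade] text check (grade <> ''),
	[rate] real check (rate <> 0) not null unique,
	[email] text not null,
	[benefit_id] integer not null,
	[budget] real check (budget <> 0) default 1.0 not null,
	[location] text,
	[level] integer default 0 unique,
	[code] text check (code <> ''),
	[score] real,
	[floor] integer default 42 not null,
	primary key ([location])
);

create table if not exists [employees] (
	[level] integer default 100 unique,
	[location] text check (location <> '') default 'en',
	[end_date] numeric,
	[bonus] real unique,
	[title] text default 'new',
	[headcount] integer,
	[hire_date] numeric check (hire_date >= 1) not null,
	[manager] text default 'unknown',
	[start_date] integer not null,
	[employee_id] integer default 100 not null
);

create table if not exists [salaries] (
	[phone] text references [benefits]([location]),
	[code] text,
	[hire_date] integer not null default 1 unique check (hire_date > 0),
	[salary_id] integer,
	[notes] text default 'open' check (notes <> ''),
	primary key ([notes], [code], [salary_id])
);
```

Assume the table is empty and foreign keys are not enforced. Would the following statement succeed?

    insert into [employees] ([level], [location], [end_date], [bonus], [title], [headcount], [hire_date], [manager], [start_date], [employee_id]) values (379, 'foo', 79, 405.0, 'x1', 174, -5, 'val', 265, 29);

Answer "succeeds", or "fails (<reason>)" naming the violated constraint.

The value -5 for hire_date violates CHECK (hire_date >= 1).

fails (CHECK on hire_date)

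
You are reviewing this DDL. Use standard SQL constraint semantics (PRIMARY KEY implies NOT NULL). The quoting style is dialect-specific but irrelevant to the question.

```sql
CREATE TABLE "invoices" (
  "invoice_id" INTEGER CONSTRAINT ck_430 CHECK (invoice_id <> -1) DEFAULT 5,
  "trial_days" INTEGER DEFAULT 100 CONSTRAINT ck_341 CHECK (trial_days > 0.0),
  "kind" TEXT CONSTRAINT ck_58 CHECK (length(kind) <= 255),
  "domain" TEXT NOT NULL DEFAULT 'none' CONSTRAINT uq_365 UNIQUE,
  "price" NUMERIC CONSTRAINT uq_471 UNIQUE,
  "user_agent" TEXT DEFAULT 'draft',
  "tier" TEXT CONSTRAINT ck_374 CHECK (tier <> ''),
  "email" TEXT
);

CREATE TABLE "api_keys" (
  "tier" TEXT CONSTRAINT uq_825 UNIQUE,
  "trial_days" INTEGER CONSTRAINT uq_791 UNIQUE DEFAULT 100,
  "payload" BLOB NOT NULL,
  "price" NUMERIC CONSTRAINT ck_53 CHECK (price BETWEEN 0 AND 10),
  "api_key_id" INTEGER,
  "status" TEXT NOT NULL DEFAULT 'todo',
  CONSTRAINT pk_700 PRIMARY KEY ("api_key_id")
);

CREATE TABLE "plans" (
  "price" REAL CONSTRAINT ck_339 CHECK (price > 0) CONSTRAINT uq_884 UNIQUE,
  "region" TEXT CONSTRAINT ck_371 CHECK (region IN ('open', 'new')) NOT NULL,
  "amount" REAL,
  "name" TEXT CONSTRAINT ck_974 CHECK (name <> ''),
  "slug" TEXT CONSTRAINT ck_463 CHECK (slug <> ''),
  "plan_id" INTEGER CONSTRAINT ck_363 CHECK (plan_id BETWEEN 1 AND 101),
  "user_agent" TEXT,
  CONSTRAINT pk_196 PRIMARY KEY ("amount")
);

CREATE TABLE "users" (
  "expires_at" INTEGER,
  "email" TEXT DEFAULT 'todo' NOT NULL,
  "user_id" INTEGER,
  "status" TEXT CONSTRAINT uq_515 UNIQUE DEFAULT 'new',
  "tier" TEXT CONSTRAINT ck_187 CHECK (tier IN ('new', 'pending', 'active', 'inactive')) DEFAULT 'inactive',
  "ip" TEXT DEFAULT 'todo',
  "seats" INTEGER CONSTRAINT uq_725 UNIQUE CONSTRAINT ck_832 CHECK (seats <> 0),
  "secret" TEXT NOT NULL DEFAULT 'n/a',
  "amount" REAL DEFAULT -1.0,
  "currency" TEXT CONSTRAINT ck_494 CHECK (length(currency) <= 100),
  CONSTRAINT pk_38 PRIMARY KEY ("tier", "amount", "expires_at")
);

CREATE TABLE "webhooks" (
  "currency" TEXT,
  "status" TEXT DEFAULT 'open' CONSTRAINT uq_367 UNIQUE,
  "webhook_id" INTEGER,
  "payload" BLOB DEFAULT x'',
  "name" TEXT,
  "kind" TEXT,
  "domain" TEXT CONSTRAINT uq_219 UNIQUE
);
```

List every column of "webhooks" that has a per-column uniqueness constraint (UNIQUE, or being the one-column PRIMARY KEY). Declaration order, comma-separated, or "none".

status, domain

- currency: no UNIQUE or single-column PK constraint.
- status: declared UNIQUE → unique.
- webhook_id: no UNIQUE or single-column PK constraint.
- payload: no UNIQUE or single-column PK constraint.
- name: no UNIQUE or single-column PK constraint.
- kind: no UNIQUE or single-column PK constraint.
- domain: declared UNIQUE → unique.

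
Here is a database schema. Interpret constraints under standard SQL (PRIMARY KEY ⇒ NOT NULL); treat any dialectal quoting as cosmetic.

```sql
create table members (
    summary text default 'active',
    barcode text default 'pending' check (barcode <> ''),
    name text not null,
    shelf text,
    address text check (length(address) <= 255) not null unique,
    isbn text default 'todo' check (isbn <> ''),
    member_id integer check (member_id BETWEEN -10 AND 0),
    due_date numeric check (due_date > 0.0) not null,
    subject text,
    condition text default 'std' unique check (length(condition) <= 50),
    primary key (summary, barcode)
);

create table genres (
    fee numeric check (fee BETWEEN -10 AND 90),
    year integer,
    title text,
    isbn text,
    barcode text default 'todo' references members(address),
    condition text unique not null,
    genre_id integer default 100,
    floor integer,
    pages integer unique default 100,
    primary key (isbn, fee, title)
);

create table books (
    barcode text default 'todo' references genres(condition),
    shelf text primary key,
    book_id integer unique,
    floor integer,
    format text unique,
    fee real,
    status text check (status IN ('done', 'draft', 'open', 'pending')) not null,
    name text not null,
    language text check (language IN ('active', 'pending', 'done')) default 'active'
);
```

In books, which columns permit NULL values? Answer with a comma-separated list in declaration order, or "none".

barcode, book_id, floor, format, fee, language

- barcode: a foreign key column may be NULL unless separately constrained → nullable.
- shelf: part of the PRIMARY KEY, which implies NOT NULL → not nullable.
- book_id: UNIQUE does not imply NOT NULL → nullable.
- floor: no NOT NULL constraint applies → nullable.
- format: UNIQUE does not imply NOT NULL → nullable.
- fee: no NOT NULL constraint applies → nullable.
- status: declared NOT NULL → not nullable.
- name: declared NOT NULL → not nullable.
- language: CHECK does not forbid NULL (a CHECK constraint passes when its expression is NULL) → nullable.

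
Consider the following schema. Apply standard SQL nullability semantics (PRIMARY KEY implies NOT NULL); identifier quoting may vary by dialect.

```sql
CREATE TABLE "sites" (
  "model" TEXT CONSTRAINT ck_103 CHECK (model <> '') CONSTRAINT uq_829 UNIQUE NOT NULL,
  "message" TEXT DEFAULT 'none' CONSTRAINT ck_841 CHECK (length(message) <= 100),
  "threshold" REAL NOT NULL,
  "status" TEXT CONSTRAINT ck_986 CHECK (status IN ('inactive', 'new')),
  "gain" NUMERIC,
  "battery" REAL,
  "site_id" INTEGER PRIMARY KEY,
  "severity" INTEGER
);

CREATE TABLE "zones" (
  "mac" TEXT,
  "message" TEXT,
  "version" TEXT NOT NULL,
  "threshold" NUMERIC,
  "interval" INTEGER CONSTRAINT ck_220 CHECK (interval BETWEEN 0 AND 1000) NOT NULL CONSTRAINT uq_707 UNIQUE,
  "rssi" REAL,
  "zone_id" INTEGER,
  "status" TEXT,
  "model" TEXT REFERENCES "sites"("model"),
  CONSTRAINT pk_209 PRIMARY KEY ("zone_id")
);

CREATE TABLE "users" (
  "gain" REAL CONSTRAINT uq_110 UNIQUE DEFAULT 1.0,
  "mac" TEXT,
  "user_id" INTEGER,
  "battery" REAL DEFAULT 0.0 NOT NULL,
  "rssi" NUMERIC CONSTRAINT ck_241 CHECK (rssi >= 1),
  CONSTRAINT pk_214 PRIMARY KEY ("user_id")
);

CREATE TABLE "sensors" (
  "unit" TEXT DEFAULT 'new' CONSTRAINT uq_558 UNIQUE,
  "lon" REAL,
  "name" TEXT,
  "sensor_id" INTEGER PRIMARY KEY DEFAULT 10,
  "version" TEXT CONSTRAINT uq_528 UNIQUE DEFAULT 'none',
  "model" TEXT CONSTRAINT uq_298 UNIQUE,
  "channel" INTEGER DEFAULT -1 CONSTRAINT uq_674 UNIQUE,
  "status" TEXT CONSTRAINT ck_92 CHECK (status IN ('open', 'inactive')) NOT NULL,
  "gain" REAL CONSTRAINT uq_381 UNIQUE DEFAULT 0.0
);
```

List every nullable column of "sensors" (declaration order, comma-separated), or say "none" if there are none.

unit, lon, name, version, model, channel, gain

- unit: UNIQUE does not imply NOT NULL → nullable.
- lon: no NOT NULL constraint applies → nullable.
- name: no NOT NULL constraint applies → nullable.
- sensor_id: part of the PRIMARY KEY, which implies NOT NULL → not nullable.
- version: UNIQUE does not imply NOT NULL → nullable.
- model: UNIQUE does not imply NOT NULL → nullable.
- channel: UNIQUE does not imply NOT NULL → nullable.
- status: declared NOT NULL → not nullable.
- gain: UNIQUE does not imply NOT NULL → nullable.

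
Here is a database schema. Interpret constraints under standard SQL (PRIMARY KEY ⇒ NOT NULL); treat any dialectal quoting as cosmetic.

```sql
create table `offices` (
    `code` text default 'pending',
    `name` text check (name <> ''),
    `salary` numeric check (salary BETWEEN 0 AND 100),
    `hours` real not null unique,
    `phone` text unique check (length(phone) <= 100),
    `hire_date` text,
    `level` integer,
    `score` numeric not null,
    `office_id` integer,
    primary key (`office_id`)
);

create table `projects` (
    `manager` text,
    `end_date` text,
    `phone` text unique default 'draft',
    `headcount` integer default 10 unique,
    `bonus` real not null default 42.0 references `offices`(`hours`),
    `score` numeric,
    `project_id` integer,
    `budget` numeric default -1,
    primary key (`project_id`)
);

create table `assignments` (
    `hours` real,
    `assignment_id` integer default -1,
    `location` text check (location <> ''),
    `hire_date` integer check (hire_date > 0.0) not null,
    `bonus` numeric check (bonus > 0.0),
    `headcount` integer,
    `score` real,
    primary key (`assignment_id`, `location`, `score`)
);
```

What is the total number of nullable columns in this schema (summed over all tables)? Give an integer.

15

offices: 6 nullable (code, name, salary, phone, hire_date, level — PK (office_id) and explicit NOT NULL columns excluded).
projects: 6 nullable (manager, end_date, phone, headcount, score, budget — PK (project_id) and explicit NOT NULL columns excluded).
assignments: 3 nullable (hours, bonus, headcount — PK (assignment_id, location, score) and explicit NOT NULL columns excluded).
Total: 6 + 6 + 3 = 15.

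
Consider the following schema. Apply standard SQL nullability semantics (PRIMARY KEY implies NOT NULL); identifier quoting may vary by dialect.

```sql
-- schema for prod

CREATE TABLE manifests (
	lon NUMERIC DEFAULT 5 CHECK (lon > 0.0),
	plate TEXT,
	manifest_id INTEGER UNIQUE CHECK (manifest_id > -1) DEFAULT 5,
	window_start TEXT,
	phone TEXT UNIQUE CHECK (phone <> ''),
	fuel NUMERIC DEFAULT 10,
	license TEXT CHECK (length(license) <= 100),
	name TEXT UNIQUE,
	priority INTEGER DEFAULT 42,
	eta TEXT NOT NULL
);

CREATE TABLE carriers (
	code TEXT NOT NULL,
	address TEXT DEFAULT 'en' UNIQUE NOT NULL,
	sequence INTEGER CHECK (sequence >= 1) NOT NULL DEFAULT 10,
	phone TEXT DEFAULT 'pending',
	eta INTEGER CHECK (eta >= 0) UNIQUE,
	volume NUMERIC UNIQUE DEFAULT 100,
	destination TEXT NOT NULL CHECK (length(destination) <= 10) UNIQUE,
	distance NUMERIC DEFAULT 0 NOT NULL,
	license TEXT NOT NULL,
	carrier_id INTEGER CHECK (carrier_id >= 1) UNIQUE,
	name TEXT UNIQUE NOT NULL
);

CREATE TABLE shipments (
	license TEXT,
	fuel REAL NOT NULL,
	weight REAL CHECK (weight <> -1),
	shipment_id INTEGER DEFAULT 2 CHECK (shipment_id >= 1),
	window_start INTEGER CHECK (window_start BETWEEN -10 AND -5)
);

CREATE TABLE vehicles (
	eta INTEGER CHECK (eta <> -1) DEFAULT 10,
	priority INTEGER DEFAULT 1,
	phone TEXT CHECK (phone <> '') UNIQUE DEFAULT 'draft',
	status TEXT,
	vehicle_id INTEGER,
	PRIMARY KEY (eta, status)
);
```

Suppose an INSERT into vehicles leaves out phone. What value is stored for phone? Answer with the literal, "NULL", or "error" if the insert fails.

'draft'

phone has an explicit DEFAULT 'draft'.
When the column is omitted from an INSERT, that default is used.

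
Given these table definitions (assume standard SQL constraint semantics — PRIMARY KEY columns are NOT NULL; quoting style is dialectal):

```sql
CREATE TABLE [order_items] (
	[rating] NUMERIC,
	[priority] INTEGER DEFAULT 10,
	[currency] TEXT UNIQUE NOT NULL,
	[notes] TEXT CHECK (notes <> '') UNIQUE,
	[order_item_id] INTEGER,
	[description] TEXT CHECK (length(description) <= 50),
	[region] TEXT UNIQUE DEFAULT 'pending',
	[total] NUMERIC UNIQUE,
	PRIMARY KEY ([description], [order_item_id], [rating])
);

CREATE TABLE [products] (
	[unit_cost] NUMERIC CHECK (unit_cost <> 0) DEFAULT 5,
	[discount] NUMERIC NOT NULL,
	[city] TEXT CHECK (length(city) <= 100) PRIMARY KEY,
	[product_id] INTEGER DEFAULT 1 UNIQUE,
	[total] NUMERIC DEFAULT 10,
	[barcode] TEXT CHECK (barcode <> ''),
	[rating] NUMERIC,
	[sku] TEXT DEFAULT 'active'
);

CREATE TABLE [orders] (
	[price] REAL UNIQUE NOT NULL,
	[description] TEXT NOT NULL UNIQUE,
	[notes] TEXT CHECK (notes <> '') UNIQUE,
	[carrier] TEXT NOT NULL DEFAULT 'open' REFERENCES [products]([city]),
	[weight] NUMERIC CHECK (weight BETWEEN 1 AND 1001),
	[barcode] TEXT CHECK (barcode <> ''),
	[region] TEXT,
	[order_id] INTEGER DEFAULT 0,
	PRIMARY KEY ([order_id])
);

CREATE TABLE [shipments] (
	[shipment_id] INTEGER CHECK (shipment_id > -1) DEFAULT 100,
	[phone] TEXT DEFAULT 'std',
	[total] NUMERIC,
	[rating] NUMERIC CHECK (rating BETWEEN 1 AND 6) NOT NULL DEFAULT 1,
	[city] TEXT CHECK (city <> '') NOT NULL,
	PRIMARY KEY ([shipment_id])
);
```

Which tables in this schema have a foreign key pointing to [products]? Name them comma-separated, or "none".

orders

- orders.carrier references products(city).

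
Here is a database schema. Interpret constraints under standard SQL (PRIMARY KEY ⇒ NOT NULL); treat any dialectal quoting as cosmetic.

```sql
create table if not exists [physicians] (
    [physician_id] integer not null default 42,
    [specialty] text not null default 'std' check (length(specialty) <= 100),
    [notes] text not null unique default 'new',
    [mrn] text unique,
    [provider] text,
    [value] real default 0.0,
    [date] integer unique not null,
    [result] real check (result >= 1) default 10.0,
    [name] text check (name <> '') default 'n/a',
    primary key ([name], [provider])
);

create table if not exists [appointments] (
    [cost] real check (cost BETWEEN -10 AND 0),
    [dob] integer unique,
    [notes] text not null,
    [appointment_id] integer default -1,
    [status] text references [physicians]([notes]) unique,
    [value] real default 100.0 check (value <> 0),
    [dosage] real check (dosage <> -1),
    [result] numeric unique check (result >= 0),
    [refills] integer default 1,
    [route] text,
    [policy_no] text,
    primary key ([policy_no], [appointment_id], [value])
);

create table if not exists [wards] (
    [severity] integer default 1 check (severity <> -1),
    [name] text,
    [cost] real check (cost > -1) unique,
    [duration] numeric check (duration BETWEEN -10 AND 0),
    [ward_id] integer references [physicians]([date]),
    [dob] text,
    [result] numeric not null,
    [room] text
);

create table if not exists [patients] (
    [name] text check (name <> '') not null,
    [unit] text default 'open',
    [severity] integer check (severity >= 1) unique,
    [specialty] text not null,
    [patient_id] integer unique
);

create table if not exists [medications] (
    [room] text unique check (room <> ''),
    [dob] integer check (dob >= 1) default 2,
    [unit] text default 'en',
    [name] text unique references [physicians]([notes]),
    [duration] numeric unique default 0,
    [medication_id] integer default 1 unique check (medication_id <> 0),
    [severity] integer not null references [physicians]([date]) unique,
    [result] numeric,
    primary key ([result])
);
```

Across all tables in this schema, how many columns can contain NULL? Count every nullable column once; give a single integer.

physicians: 3 nullable (mrn, value, result — PK (name, provider) and explicit NOT NULL columns excluded).
appointments: 7 nullable (cost, dob, status, dosage, result, refills, route — PK (policy_no, appointment_id, value) and explicit NOT NULL columns excluded).
wards: 7 nullable (severity, name, cost, duration, ward_id, dob, room — PK none and explicit NOT NULL columns excluded).
patients: 3 nullable (unit, severity, patient_id — PK none and explicit NOT NULL columns excluded).
medications: 6 nullable (room, dob, unit, name, duration, medication_id — PK (result) and explicit NOT NULL columns excluded).
Total: 3 + 7 + 7 + 3 + 6 = 26.

26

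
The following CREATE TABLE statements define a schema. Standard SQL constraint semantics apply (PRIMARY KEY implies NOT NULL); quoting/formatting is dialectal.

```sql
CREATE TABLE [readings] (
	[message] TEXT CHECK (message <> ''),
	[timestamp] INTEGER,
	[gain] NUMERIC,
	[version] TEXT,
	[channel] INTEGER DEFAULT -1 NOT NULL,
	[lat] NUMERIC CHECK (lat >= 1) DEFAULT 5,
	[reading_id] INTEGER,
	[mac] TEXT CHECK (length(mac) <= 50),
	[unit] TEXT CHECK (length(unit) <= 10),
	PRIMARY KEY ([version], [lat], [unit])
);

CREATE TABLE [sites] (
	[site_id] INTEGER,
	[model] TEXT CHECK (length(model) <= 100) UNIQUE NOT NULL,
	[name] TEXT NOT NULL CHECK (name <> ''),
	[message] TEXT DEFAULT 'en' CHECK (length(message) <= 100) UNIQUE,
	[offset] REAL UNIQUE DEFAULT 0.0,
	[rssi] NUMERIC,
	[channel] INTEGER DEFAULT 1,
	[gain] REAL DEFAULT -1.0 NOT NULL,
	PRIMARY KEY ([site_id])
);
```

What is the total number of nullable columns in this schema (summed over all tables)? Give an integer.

9

readings: 5 nullable (message, timestamp, gain, reading_id, mac — PK (version, lat, unit) and explicit NOT NULL columns excluded).
sites: 4 nullable (message, offset, rssi, channel — PK (site_id) and explicit NOT NULL columns excluded).
Total: 5 + 4 = 9.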